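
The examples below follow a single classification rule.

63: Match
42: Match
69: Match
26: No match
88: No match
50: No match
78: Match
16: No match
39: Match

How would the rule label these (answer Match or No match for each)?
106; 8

All 'Match' examples share one property — multiple of 3 — and every 'No match' example lacks it.
106: 106 = 3·35 + 1 — fails the rule, so No match.
8: 8 = 3·2 + 2 — fails the rule, so No match.

No match, No match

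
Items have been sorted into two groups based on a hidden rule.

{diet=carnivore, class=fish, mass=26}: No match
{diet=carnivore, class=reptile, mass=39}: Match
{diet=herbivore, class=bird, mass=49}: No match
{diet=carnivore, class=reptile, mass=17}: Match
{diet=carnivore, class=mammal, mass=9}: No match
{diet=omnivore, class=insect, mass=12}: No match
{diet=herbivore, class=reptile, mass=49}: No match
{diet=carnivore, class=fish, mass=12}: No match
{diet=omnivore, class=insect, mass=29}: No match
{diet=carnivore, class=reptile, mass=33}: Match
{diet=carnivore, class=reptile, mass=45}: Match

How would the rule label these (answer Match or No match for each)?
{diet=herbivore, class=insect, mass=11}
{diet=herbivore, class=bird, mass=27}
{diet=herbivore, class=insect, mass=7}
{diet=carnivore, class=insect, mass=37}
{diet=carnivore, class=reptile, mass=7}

No match, No match, No match, No match, Match

A rule that fits every label: class is reptile AND diet is carnivore — true of each 'Match' example, false of each 'No match' one.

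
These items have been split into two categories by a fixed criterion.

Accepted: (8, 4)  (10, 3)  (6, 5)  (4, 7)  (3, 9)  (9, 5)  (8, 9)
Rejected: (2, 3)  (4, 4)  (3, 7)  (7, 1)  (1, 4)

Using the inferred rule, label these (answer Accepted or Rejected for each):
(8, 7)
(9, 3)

Accepted, Accepted

Every 'Accepted' example satisfies: sum ≥ 11. None of the 'Rejected' examples do.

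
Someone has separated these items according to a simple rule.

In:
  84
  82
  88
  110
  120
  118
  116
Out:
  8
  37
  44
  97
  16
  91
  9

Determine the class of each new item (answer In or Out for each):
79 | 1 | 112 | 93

Out, Out, In, Out

The simplest hypothesis consistent with all the labels is: even AND at least 82.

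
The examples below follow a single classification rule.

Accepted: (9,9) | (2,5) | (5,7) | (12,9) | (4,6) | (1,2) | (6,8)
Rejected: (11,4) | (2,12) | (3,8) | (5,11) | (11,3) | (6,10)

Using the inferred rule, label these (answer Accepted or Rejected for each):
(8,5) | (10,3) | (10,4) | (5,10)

Accepted, Rejected, Rejected, Rejected

The distinguishing property — |first − second| ≤ 3 — holds for all the 'Accepted' cases and none of the 'Rejected' cases.
(8,5): Accepted (|8−5| = 3).
(10,3): Rejected (|10−3| = 7).
(10,4): Rejected (|10−4| = 6).
(5,10): Rejected (|5−10| = 5).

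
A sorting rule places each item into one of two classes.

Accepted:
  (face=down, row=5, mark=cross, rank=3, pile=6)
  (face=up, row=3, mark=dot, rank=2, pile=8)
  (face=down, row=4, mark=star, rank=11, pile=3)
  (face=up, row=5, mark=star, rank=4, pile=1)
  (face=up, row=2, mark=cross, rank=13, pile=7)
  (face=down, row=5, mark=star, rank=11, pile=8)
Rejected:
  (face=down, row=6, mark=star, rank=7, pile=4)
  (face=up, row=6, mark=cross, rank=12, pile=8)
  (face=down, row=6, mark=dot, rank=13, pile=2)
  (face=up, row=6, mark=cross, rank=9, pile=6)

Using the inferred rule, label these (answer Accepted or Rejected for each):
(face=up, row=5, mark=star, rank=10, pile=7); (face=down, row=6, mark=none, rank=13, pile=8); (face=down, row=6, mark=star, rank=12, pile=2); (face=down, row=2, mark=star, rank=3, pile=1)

Accepted, Rejected, Rejected, Accepted

The classifier is using: row ≤ 5.
(face=up, row=5, mark=star, rank=10, pile=7): row = 5 — checks out, so Accepted. (face=down, row=6, mark=none, rank=13, pile=8): row = 6 — does not pass, so Rejected. (face=down, row=6, mark=star, rank=12, pile=2): row = 6 — does not pass, so Rejected. (face=down, row=2, mark=star, rank=3, pile=1): row = 2 — checks out, so Accepted.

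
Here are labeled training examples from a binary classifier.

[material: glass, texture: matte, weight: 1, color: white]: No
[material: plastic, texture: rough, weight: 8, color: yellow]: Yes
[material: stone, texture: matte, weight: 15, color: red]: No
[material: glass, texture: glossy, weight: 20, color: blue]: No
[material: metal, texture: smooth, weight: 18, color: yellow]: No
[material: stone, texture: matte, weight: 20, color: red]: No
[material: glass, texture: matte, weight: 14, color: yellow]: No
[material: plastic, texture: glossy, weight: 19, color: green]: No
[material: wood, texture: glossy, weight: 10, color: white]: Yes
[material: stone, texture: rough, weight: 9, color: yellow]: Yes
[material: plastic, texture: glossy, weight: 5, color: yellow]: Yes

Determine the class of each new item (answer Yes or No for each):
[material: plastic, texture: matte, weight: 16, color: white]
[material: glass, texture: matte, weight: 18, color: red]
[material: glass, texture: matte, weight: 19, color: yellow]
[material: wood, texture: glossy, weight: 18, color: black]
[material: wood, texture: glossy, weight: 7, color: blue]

No, No, No, No, Yes

'Yes' ⟺ weight ≥ 5 AND weight ≤ 10.
[material: plastic, texture: matte, weight: 16, color: white]: No (weight = 16).
[material: glass, texture: matte, weight: 18, color: red]: No (weight = 18).
[material: glass, texture: matte, weight: 19, color: yellow]: No (weight = 19).
[material: wood, texture: glossy, weight: 18, color: black]: No (weight = 18).
[material: wood, texture: glossy, weight: 7, color: blue]: Yes (weight = 7).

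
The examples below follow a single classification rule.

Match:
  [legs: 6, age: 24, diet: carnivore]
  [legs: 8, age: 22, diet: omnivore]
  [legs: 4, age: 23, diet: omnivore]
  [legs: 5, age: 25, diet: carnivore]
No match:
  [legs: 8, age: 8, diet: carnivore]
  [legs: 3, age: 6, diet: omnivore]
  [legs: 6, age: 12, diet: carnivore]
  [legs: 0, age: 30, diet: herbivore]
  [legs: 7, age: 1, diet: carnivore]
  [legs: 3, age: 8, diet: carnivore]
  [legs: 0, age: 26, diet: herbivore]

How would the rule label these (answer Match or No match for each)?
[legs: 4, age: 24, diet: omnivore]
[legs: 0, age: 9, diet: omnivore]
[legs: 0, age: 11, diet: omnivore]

One predicate separates the groups cleanly: age ≥ 22 AND age ≤ 25.
[legs: 4, age: 24, diet: omnivore]: Match (age = 24). [legs: 0, age: 9, diet: omnivore]: No match (age = 9). [legs: 0, age: 11, diet: omnivore]: No match (age = 11).

Match, No match, No match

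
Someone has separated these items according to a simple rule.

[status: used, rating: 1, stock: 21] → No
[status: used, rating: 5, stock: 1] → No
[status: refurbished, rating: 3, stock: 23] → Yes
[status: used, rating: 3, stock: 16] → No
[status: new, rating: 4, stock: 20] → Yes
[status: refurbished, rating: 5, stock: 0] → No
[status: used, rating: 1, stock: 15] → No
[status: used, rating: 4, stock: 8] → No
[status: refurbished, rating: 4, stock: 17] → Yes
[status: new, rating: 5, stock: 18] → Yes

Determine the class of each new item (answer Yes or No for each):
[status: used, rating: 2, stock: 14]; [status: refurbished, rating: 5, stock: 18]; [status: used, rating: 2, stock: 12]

The rule appears to be: stock ≥ 17 AND rating ≥ 3.
[status: used, rating: 2, stock: 14] — stock = 14, rating = 2, hence No. [status: refurbished, rating: 5, stock: 18] — stock = 18, rating = 5, hence Yes. [status: used, rating: 2, stock: 12] — stock = 12, rating = 2, hence No.

No, Yes, No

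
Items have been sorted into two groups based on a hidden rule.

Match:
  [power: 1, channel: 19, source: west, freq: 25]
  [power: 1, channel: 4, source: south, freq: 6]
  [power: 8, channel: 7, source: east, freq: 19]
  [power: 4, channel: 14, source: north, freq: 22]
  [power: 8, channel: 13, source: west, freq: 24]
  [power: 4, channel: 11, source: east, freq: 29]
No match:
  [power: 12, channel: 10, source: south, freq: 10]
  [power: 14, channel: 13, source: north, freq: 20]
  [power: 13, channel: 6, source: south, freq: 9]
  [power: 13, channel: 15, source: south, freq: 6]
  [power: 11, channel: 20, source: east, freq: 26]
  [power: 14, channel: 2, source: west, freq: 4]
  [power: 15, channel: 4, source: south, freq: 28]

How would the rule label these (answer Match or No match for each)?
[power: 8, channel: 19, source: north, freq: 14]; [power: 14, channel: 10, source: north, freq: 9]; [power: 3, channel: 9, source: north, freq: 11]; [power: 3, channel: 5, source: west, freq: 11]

Match, No match, Match, Match

The pattern is that an item is 'Match' exactly when: power ≤ 8.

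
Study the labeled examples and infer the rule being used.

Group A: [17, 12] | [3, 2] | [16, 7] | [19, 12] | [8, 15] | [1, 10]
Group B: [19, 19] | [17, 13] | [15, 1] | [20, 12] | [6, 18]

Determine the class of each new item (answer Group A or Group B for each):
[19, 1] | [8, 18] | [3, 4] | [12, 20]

Group B, Group B, Group A, Group B

A rule that fits every label: sum is odd — true of each 'Group A' example, false of each 'Group B' one.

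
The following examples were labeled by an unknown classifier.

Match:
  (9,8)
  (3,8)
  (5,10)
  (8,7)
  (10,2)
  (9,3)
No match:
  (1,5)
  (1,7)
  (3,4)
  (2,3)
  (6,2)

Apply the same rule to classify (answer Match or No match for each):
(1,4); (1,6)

No match, No match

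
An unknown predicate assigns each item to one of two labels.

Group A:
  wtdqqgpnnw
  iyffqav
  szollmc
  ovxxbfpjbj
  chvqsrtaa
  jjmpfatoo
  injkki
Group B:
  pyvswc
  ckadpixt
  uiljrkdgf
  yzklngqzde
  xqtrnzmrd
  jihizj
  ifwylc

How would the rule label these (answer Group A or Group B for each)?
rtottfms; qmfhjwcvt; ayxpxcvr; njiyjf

Group A, Group B, Group B, Group B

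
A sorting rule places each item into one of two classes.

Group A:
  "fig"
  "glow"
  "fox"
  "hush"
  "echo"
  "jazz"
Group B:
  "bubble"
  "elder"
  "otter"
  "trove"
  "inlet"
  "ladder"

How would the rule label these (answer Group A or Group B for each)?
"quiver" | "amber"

Group B, Group B

The simplest hypothesis consistent with all the labels is: length ≤ 4.
"quiver" → length 6 → Group B. "amber" → length 5 → Group B.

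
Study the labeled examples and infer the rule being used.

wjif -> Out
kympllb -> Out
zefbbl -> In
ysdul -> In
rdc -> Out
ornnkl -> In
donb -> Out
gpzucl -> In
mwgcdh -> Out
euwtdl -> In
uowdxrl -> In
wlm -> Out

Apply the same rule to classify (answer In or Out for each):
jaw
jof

Out, Out

The distinguishing property — ends with 'l' — holds for all the 'In' cases and none of the 'Out' cases.
jaw: ends with 'w' — fails this test, so Out. jof: ends with 'f' — fails this test, so Out.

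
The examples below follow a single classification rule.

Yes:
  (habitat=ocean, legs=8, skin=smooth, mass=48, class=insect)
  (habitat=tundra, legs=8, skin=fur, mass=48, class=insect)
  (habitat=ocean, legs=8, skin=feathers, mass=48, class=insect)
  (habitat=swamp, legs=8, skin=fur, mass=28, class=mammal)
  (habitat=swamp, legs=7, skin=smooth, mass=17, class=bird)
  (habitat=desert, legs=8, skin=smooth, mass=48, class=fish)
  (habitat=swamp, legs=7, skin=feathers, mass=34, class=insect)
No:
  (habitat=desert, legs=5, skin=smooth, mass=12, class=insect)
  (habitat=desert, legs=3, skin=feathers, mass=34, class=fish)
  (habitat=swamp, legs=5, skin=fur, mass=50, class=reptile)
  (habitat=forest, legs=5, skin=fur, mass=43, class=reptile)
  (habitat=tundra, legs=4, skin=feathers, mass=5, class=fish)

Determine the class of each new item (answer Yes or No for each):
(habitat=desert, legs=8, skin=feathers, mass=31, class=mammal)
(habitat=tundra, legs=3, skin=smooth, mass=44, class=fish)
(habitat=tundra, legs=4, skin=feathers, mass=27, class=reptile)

The pattern is that an item is 'Yes' exactly when: legs ≥ 7.

Yes, No, No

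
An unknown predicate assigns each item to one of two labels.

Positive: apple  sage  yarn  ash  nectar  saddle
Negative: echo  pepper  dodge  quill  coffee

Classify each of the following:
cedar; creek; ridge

Comparing the two groups points to one rule — contains 'a'.
cedar → has 'a' → Positive.
creek → no 'a' → Negative.
ridge → no 'a' → Negative.

Positive, Negative, Negative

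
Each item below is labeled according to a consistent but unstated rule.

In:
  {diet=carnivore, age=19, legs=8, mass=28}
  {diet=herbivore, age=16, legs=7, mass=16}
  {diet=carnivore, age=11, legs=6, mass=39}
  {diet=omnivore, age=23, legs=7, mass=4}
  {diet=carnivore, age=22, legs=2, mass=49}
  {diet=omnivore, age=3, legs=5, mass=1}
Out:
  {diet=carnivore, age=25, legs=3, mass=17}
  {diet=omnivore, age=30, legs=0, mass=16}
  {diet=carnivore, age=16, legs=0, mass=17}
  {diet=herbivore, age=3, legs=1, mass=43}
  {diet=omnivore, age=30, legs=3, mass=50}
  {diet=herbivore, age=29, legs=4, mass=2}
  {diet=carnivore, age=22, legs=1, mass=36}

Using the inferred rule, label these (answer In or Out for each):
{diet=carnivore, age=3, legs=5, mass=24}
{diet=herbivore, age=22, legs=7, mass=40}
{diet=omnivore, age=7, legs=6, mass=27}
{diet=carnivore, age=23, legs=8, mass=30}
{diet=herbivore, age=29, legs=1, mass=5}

In, In, In, In, Out

The pattern is that an item is 'In' exactly when: age ≤ 23 AND legs ≥ 2.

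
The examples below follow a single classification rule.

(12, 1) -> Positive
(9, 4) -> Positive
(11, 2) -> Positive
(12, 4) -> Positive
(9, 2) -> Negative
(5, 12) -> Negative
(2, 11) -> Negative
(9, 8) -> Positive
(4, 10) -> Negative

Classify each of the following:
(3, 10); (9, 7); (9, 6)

Negative, Positive, Positive

Every 'Positive' example satisfies: first > second AND sum ≥ 13. None of the 'Negative' examples do.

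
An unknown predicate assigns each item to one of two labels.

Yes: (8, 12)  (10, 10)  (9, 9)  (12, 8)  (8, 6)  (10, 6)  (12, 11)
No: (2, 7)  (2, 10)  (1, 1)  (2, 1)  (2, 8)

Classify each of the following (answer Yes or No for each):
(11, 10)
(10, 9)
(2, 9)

The pattern is that an item is 'Yes' exactly when: sum ≥ 14.
(11, 10): 11+10 = 21, meets the rule → Yes. (10, 9): 10+9 = 19, meets the rule → Yes. (2, 9): 2+9 = 11, doesn't match → No.

Yes, Yes, No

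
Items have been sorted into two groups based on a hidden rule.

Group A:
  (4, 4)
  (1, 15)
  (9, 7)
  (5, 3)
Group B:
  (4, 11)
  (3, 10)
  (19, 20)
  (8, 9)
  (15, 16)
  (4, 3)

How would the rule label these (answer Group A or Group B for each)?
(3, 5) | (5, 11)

Comparing the two groups points to one rule — sum is even.
(3, 5) — 3+5 = 8, hence Group A.
(5, 11) — 5+11 = 16, hence Group A.

Group A, Group A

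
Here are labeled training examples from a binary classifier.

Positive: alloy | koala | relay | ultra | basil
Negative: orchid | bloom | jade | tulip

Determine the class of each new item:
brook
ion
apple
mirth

The rule appears to be: odd length AND contains 'a'.

Negative, Negative, Positive, Negative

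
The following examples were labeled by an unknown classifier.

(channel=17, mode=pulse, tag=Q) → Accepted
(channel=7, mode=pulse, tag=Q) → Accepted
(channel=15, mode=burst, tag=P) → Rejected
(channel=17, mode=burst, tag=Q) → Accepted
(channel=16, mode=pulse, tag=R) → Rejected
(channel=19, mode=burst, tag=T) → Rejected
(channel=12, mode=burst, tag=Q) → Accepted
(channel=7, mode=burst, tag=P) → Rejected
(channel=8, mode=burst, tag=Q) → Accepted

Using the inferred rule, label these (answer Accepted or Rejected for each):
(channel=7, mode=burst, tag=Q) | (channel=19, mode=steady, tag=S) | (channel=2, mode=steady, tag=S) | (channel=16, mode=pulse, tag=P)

Accepted, Rejected, Rejected, Rejected

Rule: tag is Q. This holds for each 'Accepted' example and fails for each 'Rejected' one.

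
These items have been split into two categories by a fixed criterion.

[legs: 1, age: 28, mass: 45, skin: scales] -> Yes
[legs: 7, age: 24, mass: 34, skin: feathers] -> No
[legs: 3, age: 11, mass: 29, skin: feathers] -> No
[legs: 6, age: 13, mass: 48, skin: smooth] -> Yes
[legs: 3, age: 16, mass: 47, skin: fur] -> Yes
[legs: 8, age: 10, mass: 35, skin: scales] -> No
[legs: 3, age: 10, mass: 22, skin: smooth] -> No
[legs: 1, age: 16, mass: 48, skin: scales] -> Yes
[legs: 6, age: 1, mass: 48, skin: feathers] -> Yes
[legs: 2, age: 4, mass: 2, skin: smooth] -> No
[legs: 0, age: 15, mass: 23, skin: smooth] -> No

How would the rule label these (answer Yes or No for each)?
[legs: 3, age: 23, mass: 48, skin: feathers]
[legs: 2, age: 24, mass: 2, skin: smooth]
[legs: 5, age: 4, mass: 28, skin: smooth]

Yes, No, No

A rule that fits every label: mass ≥ 45 — true of each 'Yes' example, false of each 'No' one.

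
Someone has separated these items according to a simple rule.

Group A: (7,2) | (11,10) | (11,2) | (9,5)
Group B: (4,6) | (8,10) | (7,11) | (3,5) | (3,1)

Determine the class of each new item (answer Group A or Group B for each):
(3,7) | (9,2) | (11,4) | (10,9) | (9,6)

Group B, Group A, Group A, Group A, Group A

The classifier is using: first > second AND sum ≥ 8.
(3,7) — 3 < 7, 3+7 = 10, hence Group B.
(9,2) — 9 > 2, 9+2 = 11, hence Group A.
(11,4) — 11 > 4, 11+4 = 15, hence Group A.
(10,9) — 10 > 9, 10+9 = 19, hence Group A.
(9,6) — 9 > 6, 9+6 = 15, hence Group A.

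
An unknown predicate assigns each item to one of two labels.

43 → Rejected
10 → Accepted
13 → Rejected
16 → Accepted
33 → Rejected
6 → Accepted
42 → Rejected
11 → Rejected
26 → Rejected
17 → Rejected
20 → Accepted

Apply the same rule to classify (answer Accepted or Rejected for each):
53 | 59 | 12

A rule that fits every label: even AND at most 20 — true of each 'Accepted' example, false of each 'Rejected' one.
Rejected: 53, since 53 is odd, 53 > 20. Rejected: 59, since 59 is odd, 59 > 20. Accepted: 12, since 12 is even, 12 ≤ 20.

Rejected, Rejected, Accepted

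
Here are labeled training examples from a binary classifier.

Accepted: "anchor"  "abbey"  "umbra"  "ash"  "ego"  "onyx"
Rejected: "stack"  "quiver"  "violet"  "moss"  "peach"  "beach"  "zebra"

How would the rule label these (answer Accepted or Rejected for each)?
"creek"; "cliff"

Rule: starts with a vowel. This holds for each 'Accepted' example and fails for each 'Rejected' one.
Rejected: "creek", since starts with 'c'. Rejected: "cliff", since starts with 'c'.

Rejected, Rejected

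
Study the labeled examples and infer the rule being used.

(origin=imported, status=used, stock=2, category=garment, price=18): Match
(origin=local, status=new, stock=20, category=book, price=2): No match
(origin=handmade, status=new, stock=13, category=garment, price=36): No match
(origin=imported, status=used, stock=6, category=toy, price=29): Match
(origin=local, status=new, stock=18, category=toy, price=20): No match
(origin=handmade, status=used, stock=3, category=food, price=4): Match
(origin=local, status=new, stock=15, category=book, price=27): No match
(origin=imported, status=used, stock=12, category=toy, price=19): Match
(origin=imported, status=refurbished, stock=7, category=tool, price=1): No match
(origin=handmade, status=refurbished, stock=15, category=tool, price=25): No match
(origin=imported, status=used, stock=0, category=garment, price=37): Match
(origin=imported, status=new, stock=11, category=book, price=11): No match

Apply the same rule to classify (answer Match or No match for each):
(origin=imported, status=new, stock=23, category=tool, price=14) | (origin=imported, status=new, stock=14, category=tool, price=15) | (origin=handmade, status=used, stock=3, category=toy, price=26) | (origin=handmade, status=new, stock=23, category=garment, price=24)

No match, No match, Match, No match

Rule: status is used. This holds for each 'Match' example and fails for each 'No match' one.
(origin=imported, status=new, stock=23, category=tool, price=14): No match (status is new).
(origin=imported, status=new, stock=14, category=tool, price=15): No match (status is new).
(origin=handmade, status=used, stock=3, category=toy, price=26): Match (status is used).
(origin=handmade, status=new, stock=23, category=garment, price=24): No match (status is new).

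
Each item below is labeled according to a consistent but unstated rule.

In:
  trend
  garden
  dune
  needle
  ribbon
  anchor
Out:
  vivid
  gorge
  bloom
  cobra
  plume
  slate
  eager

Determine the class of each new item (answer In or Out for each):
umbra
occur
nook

'In' ⟺ contains 'n'.
umbra: no 'n', does not pass → Out. occur: no 'n', does not pass → Out. nook: has 'n', checks out → In.

Out, Out, In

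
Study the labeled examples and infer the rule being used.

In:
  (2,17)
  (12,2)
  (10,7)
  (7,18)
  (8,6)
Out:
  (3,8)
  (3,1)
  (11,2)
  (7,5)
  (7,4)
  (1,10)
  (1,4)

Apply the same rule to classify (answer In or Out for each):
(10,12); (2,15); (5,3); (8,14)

'In' ⟺ sum ≥ 14.
(10,12) → 10+12 = 22 → In. (2,15) → 2+15 = 17 → In. (5,3) → 5+3 = 8 → Out. (8,14) → 8+14 = 22 → In.

In, In, Out, In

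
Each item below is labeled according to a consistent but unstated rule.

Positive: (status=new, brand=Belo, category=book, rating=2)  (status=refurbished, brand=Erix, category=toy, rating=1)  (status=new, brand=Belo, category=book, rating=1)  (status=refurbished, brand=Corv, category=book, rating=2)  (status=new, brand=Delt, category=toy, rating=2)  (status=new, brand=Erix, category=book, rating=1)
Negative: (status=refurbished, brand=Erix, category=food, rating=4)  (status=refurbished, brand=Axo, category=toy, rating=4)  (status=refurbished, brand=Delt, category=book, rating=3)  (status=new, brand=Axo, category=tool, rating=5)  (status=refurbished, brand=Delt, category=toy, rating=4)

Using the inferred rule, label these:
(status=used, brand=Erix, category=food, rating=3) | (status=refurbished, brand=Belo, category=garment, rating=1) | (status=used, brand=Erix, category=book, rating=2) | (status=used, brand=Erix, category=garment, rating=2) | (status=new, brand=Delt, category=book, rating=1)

Negative, Positive, Positive, Positive, Positive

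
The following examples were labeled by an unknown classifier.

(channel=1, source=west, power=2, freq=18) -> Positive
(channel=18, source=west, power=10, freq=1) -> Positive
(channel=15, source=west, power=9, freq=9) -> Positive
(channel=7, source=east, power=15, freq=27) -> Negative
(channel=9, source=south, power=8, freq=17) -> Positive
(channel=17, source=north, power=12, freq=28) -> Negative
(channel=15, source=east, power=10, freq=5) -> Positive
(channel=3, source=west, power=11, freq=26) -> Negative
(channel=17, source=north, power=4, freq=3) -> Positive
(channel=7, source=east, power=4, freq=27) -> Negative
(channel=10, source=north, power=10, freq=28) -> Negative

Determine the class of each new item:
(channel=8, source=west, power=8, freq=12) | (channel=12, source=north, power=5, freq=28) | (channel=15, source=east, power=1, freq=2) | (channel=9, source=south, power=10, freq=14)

The simplest hypothesis consistent with all the labels is: freq ≤ 18.
(channel=8, source=west, power=8, freq=12) — freq = 12, hence Positive. (channel=12, source=north, power=5, freq=28) — freq = 28, hence Negative. (channel=15, source=east, power=1, freq=2) — freq = 2, hence Positive. (channel=9, source=south, power=10, freq=14) — freq = 14, hence Positive.

Positive, Negative, Positive, Positive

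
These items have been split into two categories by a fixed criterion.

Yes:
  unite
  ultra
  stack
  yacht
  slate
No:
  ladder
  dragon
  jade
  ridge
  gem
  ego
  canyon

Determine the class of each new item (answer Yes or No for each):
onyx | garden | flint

No, No, Yes

The distinguishing property — contains 't' — holds for all the 'Yes' cases and none of the 'No' cases.
onyx — no 't', hence No. garden — no 't', hence No. flint — has 't', hence Yes.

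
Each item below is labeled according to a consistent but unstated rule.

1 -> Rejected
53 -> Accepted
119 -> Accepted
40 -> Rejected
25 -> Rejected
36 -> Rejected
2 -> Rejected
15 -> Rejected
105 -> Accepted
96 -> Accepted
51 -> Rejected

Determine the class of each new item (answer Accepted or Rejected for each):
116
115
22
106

Every 'Accepted' example satisfies: at least 53. None of the 'Rejected' examples do.
116: Accepted (116 ≥ 53).
115: Accepted (115 ≥ 53).
22: Rejected (22 < 53).
106: Accepted (106 ≥ 53).

Accepted, Accepted, Rejected, Accepted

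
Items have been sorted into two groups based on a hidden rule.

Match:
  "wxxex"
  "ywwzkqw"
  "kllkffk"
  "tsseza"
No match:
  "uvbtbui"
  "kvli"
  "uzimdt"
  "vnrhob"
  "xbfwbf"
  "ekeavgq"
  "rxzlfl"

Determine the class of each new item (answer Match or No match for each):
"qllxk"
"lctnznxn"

Match, No match

Checking candidate rules against both groups, what survives is: has a double letter.
Match: "qllxk", since 'll' doubled. No match: "lctnznxn", since no doubled letter.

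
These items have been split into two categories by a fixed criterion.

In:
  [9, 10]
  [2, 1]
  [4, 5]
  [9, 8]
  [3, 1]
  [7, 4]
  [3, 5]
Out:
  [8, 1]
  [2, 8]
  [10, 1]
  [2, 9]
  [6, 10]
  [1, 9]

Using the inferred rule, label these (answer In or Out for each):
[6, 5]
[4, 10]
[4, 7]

In, Out, In

The pattern is that an item is 'In' exactly when: |first − second| ≤ 3.
In: [6, 5], since |6−5| = 1.
Out: [4, 10], since |4−10| = 6.
In: [4, 7], since |4−7| = 3.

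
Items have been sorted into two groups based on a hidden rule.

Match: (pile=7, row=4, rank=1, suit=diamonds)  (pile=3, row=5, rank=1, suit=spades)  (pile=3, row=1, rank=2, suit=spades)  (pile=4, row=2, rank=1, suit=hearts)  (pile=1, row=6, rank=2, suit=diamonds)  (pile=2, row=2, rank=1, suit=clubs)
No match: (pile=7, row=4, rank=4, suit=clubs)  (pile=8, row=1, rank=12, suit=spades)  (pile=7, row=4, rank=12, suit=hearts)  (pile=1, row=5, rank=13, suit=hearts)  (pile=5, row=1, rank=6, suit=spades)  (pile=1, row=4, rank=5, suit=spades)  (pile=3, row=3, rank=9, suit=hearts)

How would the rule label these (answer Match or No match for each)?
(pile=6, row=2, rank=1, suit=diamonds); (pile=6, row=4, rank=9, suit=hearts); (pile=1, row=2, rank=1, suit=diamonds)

One predicate separates the groups cleanly: rank ≤ 2.
(pile=6, row=2, rank=1, suit=diamonds): rank = 1, has this property → Match. (pile=6, row=4, rank=9, suit=hearts): rank = 9, doesn't match → No match. (pile=1, row=2, rank=1, suit=diamonds): rank = 1, has this property → Match.

Match, No match, Match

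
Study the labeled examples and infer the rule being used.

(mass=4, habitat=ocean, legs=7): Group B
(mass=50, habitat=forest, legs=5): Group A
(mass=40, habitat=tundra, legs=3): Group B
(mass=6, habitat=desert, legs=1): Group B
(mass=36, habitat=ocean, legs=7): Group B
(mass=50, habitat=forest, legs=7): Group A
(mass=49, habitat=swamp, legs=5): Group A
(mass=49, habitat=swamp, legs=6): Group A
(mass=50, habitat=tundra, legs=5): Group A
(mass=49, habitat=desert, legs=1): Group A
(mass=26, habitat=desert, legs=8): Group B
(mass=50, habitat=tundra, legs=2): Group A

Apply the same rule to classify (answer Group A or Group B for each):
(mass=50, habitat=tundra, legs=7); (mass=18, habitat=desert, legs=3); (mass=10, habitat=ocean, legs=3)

Group A, Group B, Group B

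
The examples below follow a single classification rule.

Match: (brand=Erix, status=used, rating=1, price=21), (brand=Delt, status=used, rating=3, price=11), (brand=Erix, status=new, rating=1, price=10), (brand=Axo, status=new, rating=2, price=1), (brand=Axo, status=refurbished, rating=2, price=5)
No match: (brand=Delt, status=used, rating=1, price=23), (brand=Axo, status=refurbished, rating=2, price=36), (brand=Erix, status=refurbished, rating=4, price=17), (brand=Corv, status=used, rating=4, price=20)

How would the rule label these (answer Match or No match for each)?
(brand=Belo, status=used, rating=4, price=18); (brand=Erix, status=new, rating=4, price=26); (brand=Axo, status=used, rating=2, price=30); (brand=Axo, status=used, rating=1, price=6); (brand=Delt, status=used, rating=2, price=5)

No match, No match, No match, Match, Match

Rule: price ≤ 21 AND rating ≤ 3. This holds for each 'Match' example and fails for each 'No match' one.
(brand=Belo, status=used, rating=4, price=18): price = 18, rating = 4, lacks this property → No match.
(brand=Erix, status=new, rating=4, price=26): price = 26, rating = 4, lacks this property → No match.
(brand=Axo, status=used, rating=2, price=30): price = 30, rating = 2, lacks this property → No match.
(brand=Axo, status=used, rating=1, price=6): price = 6, rating = 1, fits → Match.
(brand=Delt, status=used, rating=2, price=5): price = 5, rating = 2, fits → Match.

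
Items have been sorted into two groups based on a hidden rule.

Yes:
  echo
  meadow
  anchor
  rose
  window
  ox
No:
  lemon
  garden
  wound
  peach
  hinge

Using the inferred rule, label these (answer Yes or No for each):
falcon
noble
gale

Every 'Yes' example satisfies: even length AND contains 'o'. None of the 'No' examples do.
falcon: length 6, has 'o', passes → Yes. noble: length 5, has 'o', fails the rule → No. gale: length 4, no 'o', fails the rule → No.

Yes, No, No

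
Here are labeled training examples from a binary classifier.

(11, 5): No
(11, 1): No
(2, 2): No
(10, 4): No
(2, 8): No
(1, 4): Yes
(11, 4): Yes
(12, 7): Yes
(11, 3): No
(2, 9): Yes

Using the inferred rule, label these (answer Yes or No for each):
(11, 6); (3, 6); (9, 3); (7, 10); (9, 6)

Rule: sum is odd. This holds for each 'Yes' example and fails for each 'No' one.
(11, 6): 11+6 = 17, meets the rule → Yes. (3, 6): 3+6 = 9, meets the rule → Yes. (9, 3): 9+3 = 12, lacks this property → No. (7, 10): 7+10 = 17, meets the rule → Yes. (9, 6): 9+6 = 15, meets the rule → Yes.

Yes, Yes, No, Yes, Yes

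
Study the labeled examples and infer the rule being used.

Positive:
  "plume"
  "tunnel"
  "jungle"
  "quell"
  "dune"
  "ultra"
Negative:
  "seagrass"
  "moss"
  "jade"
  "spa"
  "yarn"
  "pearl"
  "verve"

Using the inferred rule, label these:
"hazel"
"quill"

Negative, Positive

Every 'Positive' example satisfies: contains 'u'. None of the 'Negative' examples do.
"hazel" → no 'u' → Negative. "quill" → has 'u' → Positive.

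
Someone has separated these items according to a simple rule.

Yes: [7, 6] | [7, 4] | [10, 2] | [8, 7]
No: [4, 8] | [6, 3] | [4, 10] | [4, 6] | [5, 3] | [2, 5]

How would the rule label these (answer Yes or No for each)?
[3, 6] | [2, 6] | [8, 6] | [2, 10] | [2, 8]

No, No, Yes, No, No

'Yes' ⟺ first ≥ 7.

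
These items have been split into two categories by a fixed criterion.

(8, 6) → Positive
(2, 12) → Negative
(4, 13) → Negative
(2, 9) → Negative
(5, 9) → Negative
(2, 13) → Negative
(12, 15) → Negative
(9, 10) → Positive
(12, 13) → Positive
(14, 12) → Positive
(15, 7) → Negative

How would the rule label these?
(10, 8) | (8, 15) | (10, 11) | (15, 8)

A rule that fits every label: |first − second| ≤ 2 — true of each 'Positive' example, false of each 'Negative' one.
(10, 8) → |10−8| = 2 → Positive.
(8, 15) → |8−15| = 7 → Negative.
(10, 11) → |10−11| = 1 → Positive.
(15, 8) → |15−8| = 7 → Negative.

Positive, Negative, Positive, Negative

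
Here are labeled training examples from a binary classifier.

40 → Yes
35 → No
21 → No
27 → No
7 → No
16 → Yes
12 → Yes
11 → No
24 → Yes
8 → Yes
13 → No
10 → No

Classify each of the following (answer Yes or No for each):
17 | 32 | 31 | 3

No, Yes, No, No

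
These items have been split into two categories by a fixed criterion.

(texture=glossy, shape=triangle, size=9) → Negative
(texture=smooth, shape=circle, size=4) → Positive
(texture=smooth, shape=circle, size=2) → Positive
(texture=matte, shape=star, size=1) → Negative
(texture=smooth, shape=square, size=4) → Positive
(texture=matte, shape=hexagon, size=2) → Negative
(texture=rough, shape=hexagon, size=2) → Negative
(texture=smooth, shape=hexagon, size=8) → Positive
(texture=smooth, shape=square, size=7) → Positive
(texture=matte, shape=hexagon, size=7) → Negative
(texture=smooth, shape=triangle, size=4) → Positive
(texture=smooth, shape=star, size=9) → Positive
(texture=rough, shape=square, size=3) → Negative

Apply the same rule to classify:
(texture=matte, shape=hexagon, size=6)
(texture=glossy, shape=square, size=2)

Negative, Negative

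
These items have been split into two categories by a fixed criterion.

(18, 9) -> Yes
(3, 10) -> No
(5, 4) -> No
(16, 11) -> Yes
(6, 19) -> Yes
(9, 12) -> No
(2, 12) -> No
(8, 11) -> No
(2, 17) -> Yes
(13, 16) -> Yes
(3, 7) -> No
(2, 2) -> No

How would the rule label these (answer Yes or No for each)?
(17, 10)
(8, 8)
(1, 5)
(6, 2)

All 'Yes' examples share one property — max ≥ 13 — and every 'No' example lacks it.
(17, 10): max 17, has this property → Yes.
(8, 8): max 8, doesn't qualify → No.
(1, 5): max 5, doesn't qualify → No.
(6, 2): max 6, doesn't qualify → No.

Yes, No, No, No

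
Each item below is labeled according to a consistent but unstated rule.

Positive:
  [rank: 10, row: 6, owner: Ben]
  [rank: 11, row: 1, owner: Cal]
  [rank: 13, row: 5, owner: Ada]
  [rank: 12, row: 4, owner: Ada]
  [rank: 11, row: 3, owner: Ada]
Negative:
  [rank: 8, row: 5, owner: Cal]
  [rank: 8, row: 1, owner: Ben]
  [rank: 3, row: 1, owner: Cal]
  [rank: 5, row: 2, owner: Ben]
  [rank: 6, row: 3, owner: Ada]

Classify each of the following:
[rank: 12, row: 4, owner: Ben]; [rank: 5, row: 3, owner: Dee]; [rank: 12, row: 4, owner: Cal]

Positive, Negative, Positive

The rule appears to be: rank ≥ 10.
[rank: 12, row: 4, owner: Ben]: rank = 12 — qualifies, so Positive.
[rank: 5, row: 3, owner: Dee]: rank = 5 — does not satisfy this, so Negative.
[rank: 12, row: 4, owner: Cal]: rank = 12 — qualifies, so Positive.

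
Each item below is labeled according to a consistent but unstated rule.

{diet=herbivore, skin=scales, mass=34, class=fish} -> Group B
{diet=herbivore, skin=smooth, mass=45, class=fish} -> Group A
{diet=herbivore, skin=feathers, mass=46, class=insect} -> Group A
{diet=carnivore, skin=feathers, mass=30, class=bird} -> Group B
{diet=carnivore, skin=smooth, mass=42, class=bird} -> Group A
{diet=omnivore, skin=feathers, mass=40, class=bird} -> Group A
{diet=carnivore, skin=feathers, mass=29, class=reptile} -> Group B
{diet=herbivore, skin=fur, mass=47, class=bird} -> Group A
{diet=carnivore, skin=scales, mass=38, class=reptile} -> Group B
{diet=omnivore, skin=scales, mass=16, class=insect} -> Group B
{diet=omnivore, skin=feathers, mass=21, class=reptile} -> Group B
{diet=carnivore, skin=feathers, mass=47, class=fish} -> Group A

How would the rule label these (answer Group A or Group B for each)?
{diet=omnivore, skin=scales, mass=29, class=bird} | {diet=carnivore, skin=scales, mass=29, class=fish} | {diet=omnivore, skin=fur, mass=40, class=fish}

The classifier is using: mass ≥ 40.
{diet=omnivore, skin=scales, mass=29, class=bird} — mass = 29, hence Group B.
{diet=carnivore, skin=scales, mass=29, class=fish} — mass = 29, hence Group B.
{diet=omnivore, skin=fur, mass=40, class=fish} — mass = 40, hence Group A.

Group B, Group B, Group A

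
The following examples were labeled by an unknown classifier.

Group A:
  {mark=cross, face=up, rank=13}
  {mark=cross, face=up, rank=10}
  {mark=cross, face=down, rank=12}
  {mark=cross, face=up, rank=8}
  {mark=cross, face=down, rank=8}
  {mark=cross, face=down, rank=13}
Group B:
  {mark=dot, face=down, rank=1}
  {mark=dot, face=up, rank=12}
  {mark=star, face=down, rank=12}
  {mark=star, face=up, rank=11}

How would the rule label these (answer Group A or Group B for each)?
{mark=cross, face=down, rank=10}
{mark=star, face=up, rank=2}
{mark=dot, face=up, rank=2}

Group A, Group B, Group B

The classifier is using: mark is cross.
{mark=cross, face=down, rank=10}: Group A (mark is cross). {mark=star, face=up, rank=2}: Group B (mark is star). {mark=dot, face=up, rank=2}: Group B (mark is dot).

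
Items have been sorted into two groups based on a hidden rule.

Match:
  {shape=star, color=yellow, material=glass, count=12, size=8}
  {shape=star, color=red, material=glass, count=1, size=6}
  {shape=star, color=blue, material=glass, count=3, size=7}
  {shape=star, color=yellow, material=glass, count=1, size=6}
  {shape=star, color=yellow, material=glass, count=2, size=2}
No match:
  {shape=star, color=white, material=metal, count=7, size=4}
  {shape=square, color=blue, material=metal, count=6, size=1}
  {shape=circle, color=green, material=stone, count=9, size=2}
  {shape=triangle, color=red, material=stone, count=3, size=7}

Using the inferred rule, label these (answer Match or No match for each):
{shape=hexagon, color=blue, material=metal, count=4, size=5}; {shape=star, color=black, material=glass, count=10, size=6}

Comparing the two groups points to one rule — material is glass.
{shape=hexagon, color=blue, material=metal, count=4, size=5}: material is metal, does not fit → No match.
{shape=star, color=black, material=glass, count=10, size=6}: material is glass, passes → Match.

No match, Match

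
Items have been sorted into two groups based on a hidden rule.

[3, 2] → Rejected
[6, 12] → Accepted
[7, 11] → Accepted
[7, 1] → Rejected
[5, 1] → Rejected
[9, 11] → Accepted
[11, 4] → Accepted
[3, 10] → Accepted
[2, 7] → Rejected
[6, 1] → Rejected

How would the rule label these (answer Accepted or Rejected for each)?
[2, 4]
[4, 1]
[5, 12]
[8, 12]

Rejected, Rejected, Accepted, Accepted

A rule that fits every label: sum ≥ 13 — true of each 'Accepted' example, false of each 'Rejected' one.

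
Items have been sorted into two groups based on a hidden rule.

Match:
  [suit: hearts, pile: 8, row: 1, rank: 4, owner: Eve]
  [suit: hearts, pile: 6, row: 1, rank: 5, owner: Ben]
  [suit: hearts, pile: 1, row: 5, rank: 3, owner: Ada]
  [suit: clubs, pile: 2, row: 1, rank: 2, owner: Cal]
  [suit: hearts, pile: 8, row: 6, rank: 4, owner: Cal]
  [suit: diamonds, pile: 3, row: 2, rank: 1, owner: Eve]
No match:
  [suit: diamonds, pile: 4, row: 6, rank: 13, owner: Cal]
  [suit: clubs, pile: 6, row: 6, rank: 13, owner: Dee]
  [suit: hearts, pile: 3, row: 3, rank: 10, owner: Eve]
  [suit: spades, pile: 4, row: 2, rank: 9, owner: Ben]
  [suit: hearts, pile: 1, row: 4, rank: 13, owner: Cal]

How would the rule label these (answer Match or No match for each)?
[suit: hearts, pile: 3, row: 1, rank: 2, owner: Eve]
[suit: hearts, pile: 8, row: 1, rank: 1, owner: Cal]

All 'Match' examples share one property — rank ≤ 5 — and every 'No match' example lacks it.
[suit: hearts, pile: 3, row: 1, rank: 2, owner: Eve]: rank = 2 — qualifies, so Match.
[suit: hearts, pile: 8, row: 1, rank: 1, owner: Cal]: rank = 1 — qualifies, so Match.

Match, Match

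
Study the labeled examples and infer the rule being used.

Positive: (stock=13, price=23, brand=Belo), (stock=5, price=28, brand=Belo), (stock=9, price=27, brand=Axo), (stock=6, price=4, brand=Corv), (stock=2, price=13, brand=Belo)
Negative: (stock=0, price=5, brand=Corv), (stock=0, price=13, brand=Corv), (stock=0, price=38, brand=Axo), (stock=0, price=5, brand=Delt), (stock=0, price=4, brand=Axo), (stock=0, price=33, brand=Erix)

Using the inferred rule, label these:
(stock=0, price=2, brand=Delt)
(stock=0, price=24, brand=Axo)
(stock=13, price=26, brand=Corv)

Negative, Negative, Positive

Every 'Positive' example satisfies: stock ≥ 2. None of the 'Negative' examples do.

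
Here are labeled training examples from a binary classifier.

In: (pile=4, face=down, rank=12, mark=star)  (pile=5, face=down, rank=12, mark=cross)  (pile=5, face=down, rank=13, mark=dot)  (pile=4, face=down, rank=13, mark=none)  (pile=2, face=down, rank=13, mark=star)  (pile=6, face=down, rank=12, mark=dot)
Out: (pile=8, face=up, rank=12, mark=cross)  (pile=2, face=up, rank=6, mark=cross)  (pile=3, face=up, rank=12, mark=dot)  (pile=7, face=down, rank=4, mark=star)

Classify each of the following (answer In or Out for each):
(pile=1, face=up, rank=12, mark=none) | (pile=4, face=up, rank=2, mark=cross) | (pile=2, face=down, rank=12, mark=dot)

Out, Out, In

The simplest hypothesis consistent with all the labels is: face is down AND pile ≤ 6.
Out: (pile=1, face=up, rank=12, mark=none), since face is up, pile = 1.
Out: (pile=4, face=up, rank=2, mark=cross), since face is up, pile = 4.
In: (pile=2, face=down, rank=12, mark=dot), since face is down, pile = 2.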